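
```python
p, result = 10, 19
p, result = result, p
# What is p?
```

Trace:
`p, result = 10, 19` → p = 10; result = 19
`p, result = result, p` → p = 19; result = 10
So p = 19

Answer: 19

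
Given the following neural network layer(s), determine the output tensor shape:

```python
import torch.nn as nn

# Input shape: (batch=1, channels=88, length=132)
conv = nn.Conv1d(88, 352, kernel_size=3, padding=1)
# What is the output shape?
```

Input: (1, 88, 132) -> Output: (1, 352, 132)

Answer: (1, 352, 132)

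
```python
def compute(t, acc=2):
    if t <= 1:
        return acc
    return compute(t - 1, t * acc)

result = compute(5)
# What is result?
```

Accumulator trace (n, acc): (5, 2) -> (4, 10) -> (3, 40) -> (2, 120) -> (1, 240) -> return 240

Answer: 240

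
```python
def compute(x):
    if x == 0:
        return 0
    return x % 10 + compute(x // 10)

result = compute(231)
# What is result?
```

Sum of digits of 231: 1 + 3 + 2 = 6

Answer: 6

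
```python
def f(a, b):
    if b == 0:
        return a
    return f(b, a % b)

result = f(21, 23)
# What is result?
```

f(21, 23) -> f(23, 21) -> f(21, 2) -> f(2, 1) -> f(1, 0) -> 1

Answer: 1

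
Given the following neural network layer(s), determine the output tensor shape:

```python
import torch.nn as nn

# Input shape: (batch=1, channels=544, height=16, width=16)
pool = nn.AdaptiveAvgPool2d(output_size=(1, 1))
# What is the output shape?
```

Input: (1, 544, 16, 16) -> Output: (1, 544, 1, 1)

Answer: (1, 544, 1, 1)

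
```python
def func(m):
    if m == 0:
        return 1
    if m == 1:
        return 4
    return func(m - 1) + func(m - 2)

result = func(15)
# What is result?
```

Build up from base cases: func(0)=1, func(1)=4, func(2)=5, func(3)=9, func(4)=14, func(5)=23, func(6)=37, ..., func(15)=2817

Answer: 2817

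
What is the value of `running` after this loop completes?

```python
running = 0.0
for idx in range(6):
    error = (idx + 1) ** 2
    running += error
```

Sum of squared losses 1² + 2² + ... + 6²
`running` takes the values: 0.0 → 1.0 → 5.0 → 14.0 → 30.0 → 55.0 → 91.0

Answer: 91.0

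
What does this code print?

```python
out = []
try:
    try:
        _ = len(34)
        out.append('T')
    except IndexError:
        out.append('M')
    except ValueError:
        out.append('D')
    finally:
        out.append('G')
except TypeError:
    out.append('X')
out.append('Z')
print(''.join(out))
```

Execution trace: 'G' (inner finally) → 'X' (outer except TypeError) → 'Z' (after the try/except). Output: GXZ

Answer: GXZ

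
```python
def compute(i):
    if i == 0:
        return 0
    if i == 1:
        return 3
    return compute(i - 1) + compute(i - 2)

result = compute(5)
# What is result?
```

Build up from base cases: compute(0)=0, compute(1)=3, compute(2)=3, compute(3)=6, compute(4)=9, compute(5)=15

Answer: 15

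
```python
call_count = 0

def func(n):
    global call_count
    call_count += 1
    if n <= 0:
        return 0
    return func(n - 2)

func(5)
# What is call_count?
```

Linear recursion stepping by 2: 4 calls from n=5 down to ≤0.

Answer: 4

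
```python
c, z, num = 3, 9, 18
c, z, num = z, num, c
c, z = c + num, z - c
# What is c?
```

Trace:
`c, z, num = 3, 9, 18` → c = 3; z = 9; num = 18
`c, z, num = z, num, c` → c = 9; z = 18; num = 3
`c, z = c + num, z - c` → c = 12; z = 9
So c = 12

Answer: 12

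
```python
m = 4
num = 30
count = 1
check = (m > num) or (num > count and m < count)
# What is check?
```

Trace:
`m = 4` → m = 4
`num = 30` → num = 30
`count = 1` → count = 1
`check = (m > num) or (num > count and m < count)` → check = False
So check = False

Answer: False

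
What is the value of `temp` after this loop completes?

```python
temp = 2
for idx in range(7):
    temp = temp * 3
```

Multiply by 3, 7 times: 2 * 3^7 = 4374
`temp` takes the values: 2 → 6 → 18 → 54 → 162 → 486 → 1458 → 4374

Answer: 4374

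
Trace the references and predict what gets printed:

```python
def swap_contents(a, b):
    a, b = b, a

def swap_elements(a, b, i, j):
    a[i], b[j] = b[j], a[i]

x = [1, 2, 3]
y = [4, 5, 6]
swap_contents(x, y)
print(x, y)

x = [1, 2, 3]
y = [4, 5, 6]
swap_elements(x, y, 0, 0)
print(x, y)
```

Key concept: parameter rebinding vs mutation.
Step by step:
`x = [1, 2, 3]` → x = [1, 2, 3]
`y = [4, 5, 6]` → y = [4, 5, 6]
`swap_contents(x, y)` → no visible change to tracked variables
`print(x, y)` → prints [1, 2, 3] [4, 5, 6]
`x = [1, 2, 3]` → x = [1, 2, 3]
`y = [4, 5, 6]` → y = [4, 5, 6]
`swap_elements(x, y, 0, 0)` → x = [4, 2, 3]; y = [1, 5, 6]
`print(x, y)` → prints [4, 2, 3] [1, 5, 6]

Answer:
[1, 2, 3] [4, 5, 6]
[4, 2, 3] [1, 5, 6]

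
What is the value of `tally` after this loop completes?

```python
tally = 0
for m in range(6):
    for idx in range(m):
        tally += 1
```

Triangle number: 0+1+2+...+5
`tally` takes the values: 0 → 1 → 2 → 3 → 4 → 5 → 6 → 7 → 8 → 9 → 10 → 11 → 12 → 13 → 14 → 15

Answer: 15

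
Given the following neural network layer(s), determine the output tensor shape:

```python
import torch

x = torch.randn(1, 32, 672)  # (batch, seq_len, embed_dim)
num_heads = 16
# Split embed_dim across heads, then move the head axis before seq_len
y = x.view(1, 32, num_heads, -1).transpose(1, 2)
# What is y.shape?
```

Input: (1, 32, 672) -> head_dim = 672 // 16 = 42; after view: (1, 32, 16, 42) -> after transpose(1, 2): (1, 16, 32, 42) -> Output: (1, 16, 32, 42)

Answer: (1, 16, 32, 42)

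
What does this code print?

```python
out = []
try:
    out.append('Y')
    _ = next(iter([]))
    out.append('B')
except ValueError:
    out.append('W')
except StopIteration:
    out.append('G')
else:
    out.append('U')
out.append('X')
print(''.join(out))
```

Execution trace: 'Y' (try body) → 'G' (except StopIteration) → 'X' (after the try/except). Output: YGX

Answer: YGX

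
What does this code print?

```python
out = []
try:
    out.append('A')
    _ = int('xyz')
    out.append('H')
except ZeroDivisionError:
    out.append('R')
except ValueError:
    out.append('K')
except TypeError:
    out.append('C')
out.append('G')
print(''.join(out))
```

Execution trace: 'A' (try body) → 'K' (except ValueError) → 'G' (after the try/except). Output: AKG

Answer: AKG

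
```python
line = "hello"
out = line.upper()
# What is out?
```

Trace:
`line = "hello"` → line = 'hello'
`out = line.upper()` → out = 'HELLO'
So out = 'HELLO'

Answer: 'HELLO'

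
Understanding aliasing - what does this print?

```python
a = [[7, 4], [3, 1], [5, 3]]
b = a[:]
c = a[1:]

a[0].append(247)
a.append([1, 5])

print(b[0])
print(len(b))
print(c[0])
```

Key concept: slice with nested mutation.
Step by step:
`a = [[7, 4], [3, 1], [5, 3]]` → a = [[7, 4], [3, 1], [5, 3]]
`b = a[:]` → b = [[7, 4], [3, 1], [5, 3]]
`c = a[1:]` → c = [[3, 1], [5, 3]]
`a[0].append(247)` → a = [[7, 4, 247], [3, 1], [5, 3]]; b = [[7, 4, 247], [3, 1], [5, 3]]
`a.append([1, 5])` → a = [[7, 4, 247], [3, 1], [5, 3], [1, 5]]
`print(b[0])` → prints [7, 4, 247]
`print(len(b))` → prints 3
`print(c[0])` → prints [3, 1]

Answer:
[7, 4, 247]
3
[3, 1]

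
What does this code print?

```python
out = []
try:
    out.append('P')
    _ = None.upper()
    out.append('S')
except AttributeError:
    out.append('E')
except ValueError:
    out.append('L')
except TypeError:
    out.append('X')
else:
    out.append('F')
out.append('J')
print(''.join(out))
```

Execution trace: 'P' (try body) → 'E' (except AttributeError) → 'J' (after the try/except). Output: PEJ

Answer: PEJ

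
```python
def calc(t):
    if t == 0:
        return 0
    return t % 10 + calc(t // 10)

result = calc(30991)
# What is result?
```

Sum of digits of 30991: 1 + 9 + 9 + 0 + 3 = 22

Answer: 22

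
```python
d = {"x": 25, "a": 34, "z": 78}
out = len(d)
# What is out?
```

Trace:
`d = {"x": 25, "a": 34, "z": 78}` → d = {'x': 25, 'a': 34, 'z': 78}
`out = len(d)` → out = 3
So out = 3

Answer: 3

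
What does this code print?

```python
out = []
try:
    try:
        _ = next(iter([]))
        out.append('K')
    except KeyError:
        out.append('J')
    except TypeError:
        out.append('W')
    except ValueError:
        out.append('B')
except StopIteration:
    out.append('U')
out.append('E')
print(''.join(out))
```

Execution trace: 'U' (outer except StopIteration) → 'E' (after the try/except). Output: UE

Answer: UE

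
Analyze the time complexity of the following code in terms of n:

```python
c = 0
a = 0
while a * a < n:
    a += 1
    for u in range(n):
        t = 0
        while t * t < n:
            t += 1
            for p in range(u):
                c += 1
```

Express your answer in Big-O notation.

Each loop level contributes: √n × n × √n × n. Multiplying the contributions gives O(n^3).

Answer: O(n^3)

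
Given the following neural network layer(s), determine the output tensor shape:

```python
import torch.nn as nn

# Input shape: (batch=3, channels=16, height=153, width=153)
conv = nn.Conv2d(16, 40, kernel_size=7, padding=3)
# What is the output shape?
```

Input: (3, 16, 153, 153) -> Output: (3, 40, 153, 153)

Answer: (3, 40, 153, 153)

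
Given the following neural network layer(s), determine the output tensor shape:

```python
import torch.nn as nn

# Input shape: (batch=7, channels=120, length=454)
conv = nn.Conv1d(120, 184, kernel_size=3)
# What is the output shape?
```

Input: (7, 120, 454) -> Output: (7, 184, 452)

Answer: (7, 184, 452)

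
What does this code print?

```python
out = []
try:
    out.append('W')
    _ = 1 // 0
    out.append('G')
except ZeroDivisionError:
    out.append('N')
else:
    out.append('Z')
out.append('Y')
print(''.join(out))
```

Execution trace: 'W' (try body) → 'N' (except ZeroDivisionError) → 'Y' (after the try/except). Output: WNY

Answer: WNY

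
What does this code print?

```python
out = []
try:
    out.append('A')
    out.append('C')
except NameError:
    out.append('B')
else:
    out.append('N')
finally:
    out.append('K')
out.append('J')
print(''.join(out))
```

Execution trace: 'A' (try body) → 'C' (try body, no exception) → 'N' (else) → 'K' (finally) → 'J' (after the try/except). Output: ACNKJ

Answer: ACNKJ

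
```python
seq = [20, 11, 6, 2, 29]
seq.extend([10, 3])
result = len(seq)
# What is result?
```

Trace:
`seq = [20, 11, 6, 2, 29]` → seq = [20, 11, 6, 2, 29]
`seq.extend([10, 3])` → seq = [20, 11, 6, 2, 29, 10, 3]
`result = len(seq)` → result = 7
So result = 7

Answer: 7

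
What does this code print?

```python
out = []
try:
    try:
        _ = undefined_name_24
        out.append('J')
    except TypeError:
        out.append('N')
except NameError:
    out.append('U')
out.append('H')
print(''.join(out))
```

Execution trace: 'U' (outer except NameError) → 'H' (after the try/except). Output: UH

Answer: UH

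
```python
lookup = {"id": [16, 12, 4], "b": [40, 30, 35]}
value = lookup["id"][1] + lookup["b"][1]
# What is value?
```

Trace:
`lookup = {"id": [16, 12, 4], "b": [40, 30, 35]}` → lookup = {'id': [16, 12, 4], 'b': [40, 30, 35]}
`value = lookup["id"][1] + lookup["b"][1]` → value = 42
So value = 42

Answer: 42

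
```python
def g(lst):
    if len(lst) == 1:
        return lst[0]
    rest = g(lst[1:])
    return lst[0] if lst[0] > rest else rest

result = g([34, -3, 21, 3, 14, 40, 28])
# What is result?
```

Recursive max over [34, -3, 21, 3, 14, 40, 28] = 40

Answer: 40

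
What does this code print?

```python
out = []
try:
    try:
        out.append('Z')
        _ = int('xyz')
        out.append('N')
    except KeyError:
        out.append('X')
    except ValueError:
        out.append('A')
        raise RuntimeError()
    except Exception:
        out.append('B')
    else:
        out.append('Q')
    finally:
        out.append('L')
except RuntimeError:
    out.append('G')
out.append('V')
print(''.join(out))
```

Execution trace: 'Z' (inner try body) → 'A' (inner except ValueError) → 'L' (inner finally) → 'G' (outer except RuntimeError) → 'V' (after the try/except). Output: ZALGV

Answer: ZALGV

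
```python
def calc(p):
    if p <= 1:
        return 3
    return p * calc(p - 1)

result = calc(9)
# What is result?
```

calc(9) = 9 * 8 * 7 * 6 * 5 * 4 * 3 * 2 * 3 = 1088640

Answer: 1088640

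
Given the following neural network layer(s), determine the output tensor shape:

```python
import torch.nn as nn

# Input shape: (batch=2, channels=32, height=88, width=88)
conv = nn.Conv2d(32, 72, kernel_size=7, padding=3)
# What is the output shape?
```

Input: (2, 32, 88, 88) -> Output: (2, 72, 88, 88)

Answer: (2, 72, 88, 88)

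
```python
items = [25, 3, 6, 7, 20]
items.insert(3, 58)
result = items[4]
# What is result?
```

Trace:
`items = [25, 3, 6, 7, 20]` → items = [25, 3, 6, 7, 20]
`items.insert(3, 58)` → items = [25, 3, 6, 58, 7, 20]
`result = items[4]` → result = 7
So result = 7

Answer: 7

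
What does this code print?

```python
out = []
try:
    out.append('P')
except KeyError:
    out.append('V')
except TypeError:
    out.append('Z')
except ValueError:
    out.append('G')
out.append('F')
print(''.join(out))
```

Execution trace: 'P' (try body, no exception) → 'F' (after the try/except). Output: PF

Answer: PF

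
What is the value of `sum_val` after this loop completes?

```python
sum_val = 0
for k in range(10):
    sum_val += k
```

Sum of 0 to 9 = 45
`sum_val` takes the values: 0 → 1 → 3 → 6 → 10 → 15 → 21 → 28 → 36 → 45

Answer: 45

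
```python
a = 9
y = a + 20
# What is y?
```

Trace:
`a = 9` → a = 9
`y = a + 20` → y = 29
So y = 29

Answer: 29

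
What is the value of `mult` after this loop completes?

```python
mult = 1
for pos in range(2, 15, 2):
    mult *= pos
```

Product of even numbers 2 to 14
`mult` takes the values: 1 → 2 → 8 → 48 → 384 → 3840 → 46080 → 645120

Answer: 645120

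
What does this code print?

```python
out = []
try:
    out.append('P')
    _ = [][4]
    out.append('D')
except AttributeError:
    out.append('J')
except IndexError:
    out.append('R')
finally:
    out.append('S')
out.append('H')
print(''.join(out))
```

Execution trace: 'P' (try body) → 'R' (except IndexError) → 'S' (finally) → 'H' (after the try/except). Output: PRSH

Answer: PRSH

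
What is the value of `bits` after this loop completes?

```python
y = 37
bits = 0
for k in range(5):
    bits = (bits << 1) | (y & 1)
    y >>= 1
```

Reverse lowest 5 bits of 37
`bits` takes the values: 0 → 1 → 2 → 5 → 10 → 20

Answer: 20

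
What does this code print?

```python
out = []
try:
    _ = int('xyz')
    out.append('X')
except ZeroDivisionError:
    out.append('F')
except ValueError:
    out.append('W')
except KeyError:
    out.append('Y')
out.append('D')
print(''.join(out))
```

Execution trace: 'W' (except ValueError) → 'D' (after the try/except). Output: WD

Answer: WD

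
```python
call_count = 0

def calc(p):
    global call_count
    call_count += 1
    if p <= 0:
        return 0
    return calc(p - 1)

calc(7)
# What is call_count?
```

Linear recursion stepping by 1: 8 calls from p=7 down to ≤0.

Answer: 8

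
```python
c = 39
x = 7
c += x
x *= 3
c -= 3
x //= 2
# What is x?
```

Trace:
`c = 39` → c = 39
`x = 7` → x = 7
`c += x` → c = 46
`x *= 3` → x = 21
`c -= 3` → c = 43
`x //= 2` → x = 10
So x = 10

Answer: 10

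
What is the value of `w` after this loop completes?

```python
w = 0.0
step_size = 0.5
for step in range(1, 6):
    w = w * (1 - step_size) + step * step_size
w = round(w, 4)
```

Moving average with lr=0.5
`w` takes the values: 0.0 → 0.5 → 1.25 → 2.125 → 3.0625 → 4.03125 → 4.0312

Answer: 4.0312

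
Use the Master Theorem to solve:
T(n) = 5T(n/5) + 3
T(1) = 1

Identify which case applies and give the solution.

a=5, b=5, f(n)=3. log_5(5) = 1. Since c=0 < 1, Case 1 applies: T(n) = Θ(n^log_b(a)) = O(n).

Answer: O(n) - Case 1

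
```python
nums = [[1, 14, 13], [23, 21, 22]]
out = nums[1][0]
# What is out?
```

Trace:
`nums = [[1, 14, 13], [23, 21, 22]]` → nums = [[1, 14, 13], [23, 21, 22]]
`out = nums[1][0]` → out = 23
So out = 23

Answer: 23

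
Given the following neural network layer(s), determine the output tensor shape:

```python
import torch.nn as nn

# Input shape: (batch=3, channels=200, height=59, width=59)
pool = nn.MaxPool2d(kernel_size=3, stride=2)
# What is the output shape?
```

Input: (3, 200, 59, 59) -> Output: (3, 200, 29, 29)

Answer: (3, 200, 29, 29)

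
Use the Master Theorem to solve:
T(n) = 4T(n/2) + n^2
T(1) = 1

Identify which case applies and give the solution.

a=4, b=2, f(n)=n^2. log_2(4) = 2. Since c=2 = 2, Case 2 applies: T(n) = Θ(n^log_b(a) · log n) = O(n^2 log n).

Answer: O(n^2 log n) - Case 2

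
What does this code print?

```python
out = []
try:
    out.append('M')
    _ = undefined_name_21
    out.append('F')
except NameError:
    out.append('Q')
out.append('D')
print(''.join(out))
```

Execution trace: 'M' (try body) → 'Q' (except NameError) → 'D' (after the try/except). Output: MQD

Answer: MQD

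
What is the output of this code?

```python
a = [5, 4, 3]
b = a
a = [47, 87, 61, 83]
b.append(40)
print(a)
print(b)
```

Key concept: rebinding vs mutation: a is rebound to a new list, b still points at the original.
Step by step:
`a = [5, 4, 3]` → a = [5, 4, 3]
`b = a` → b = [5, 4, 3] (same object as a)
`a = [47, 87, 61, 83]` → a = [47, 87, 61, 83]
`b.append(40)` → b = [5, 4, 3, 40]
`print(a)` → prints [47, 87, 61, 83]
`print(b)` → prints [5, 4, 3, 40]

Answer:
[47, 87, 61, 83]
[5, 4, 3, 40]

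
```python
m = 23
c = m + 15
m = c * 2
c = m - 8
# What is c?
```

Trace:
`m = 23` → m = 23
`c = m + 15` → c = 38
`m = c * 2` → m = 76
`c = m - 8` → c = 68
So c = 68

Answer: 68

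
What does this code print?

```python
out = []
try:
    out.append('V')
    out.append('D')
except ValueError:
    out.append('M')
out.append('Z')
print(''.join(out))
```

Execution trace: 'V' (try body) → 'D' (try body, no exception) → 'Z' (after the try/except). Output: VDZ

Answer: VDZ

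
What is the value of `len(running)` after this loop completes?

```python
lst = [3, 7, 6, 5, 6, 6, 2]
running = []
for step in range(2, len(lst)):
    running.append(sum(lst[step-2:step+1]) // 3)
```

Number of 3-element averages
`running` takes the values: [] → [5] → [5, 6] → [5, 6, 5] → [5, 6, 5, 5] → [5, 6, 5, 5, 4]
So `len(running)` = 5

Answer: 5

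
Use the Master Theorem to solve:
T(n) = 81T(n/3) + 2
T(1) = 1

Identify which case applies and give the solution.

a=81, b=3, f(n)=2. log_3(81) = 4. Since c=0 < 4, Case 1 applies: T(n) = Θ(n^log_b(a)) = O(n^4).

Answer: O(n^4) - Case 1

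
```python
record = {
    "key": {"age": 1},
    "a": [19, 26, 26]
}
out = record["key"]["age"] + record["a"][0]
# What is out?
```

Trace:
`record = { ...` → record = {'key': {'age': 1}, 'a': [19, 26, 26]}
`out = record["key"]["age"] + record["a"][0]` → out = 20
So out = 20

Answer: 20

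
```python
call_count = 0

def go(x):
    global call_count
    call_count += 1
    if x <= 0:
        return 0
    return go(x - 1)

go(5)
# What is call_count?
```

Linear recursion stepping by 1: 6 calls from x=5 down to ≤0.

Answer: 6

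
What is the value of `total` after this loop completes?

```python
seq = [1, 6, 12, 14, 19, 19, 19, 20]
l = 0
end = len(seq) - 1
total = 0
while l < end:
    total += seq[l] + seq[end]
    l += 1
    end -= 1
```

Sum of pairs from ends
`total` takes the values: 0 → 21 → 46 → 77 → 110

Answer: 110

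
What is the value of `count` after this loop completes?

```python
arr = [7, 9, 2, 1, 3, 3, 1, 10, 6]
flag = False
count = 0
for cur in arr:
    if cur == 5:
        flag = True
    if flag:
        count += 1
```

Count elements after first 5 in [7, 9, 2, 1, 3, 3, 1, 10, 6]
`count` takes the values: 0

Answer: 0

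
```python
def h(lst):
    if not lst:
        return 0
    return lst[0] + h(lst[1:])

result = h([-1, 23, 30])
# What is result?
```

(-1) + 23 + 30 + 0 = 52

Answer: 52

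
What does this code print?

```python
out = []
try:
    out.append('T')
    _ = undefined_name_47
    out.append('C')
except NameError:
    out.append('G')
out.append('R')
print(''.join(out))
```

Execution trace: 'T' (try body) → 'G' (except NameError) → 'R' (after the try/except). Output: TGR

Answer: TGR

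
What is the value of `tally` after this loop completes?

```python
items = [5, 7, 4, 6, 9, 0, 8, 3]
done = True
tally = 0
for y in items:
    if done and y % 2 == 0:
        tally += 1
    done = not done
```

Count even values at even positions
`tally` takes the values: 0 → 1 → 2

Answer: 2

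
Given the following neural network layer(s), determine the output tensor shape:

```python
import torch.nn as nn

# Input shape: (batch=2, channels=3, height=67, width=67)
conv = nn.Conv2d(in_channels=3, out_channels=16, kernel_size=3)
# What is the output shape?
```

Input: (2, 3, 67, 67) -> Output: (2, 16, 65, 65)

Answer: (2, 16, 65, 65)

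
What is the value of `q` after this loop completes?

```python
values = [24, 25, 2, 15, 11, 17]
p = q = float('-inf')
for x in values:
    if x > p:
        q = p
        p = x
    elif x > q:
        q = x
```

Second largest (with repeats) in [24, 25, 2, 15, 11, 17]
`q` takes the values: -inf → 24

Answer: 24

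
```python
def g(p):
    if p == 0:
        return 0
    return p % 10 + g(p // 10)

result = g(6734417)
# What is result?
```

Sum of digits of 6734417: 7 + 1 + 4 + 4 + 3 + 7 + 6 = 32

Answer: 32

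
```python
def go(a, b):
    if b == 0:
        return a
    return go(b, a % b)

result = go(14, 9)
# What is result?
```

go(14, 9) -> go(9, 5) -> go(5, 4) -> go(4, 1) -> go(1, 0) -> 1

Answer: 1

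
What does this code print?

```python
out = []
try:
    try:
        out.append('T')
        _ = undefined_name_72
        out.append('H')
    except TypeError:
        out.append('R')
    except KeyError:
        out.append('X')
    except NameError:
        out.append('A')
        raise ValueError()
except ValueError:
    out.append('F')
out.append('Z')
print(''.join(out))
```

Execution trace: 'T' (try body) → 'A' (except NameError) → 'F' (outer except ValueError) → 'Z' (after the try/except). Output: TAFZ

Answer: TAFZ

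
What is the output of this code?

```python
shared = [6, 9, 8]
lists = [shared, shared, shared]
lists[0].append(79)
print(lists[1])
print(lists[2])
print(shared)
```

Key concept: list of same reference.
Step by step:
`shared = [6, 9, 8]` → shared = [6, 9, 8]
`lists = [shared, shared, shared]` → lists = [[6, 9, 8], [6, 9, 8], [6, 9, 8]]
`lists[0].append(79)` → shared = [6, 9, 8, 79]; lists = [[6, 9, 8, 79], [6, 9, 8, 79], [6, 9, 8, 79]]
`print(lists[1])` → prints [6, 9, 8, 79]
`print(lists[2])` → prints [6, 9, 8, 79]
`print(shared)` → prints [6, 9, 8, 79]

Answer:
[6, 9, 8, 79]
[6, 9, 8, 79]
[6, 9, 8, 79]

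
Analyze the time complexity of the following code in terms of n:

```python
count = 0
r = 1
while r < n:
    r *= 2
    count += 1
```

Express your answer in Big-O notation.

Each loop level contributes: log n. Multiplying the contributions gives O(log n).

Answer: O(log n)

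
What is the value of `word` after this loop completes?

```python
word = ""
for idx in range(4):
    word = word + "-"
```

Repeat '-' 4 times
`word` takes the values: "" → "-" → "--" → "---" → "----"

Answer: "----"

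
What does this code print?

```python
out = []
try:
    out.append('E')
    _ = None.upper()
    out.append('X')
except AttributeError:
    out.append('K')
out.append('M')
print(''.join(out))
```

Execution trace: 'E' (try body) → 'K' (except AttributeError) → 'M' (after the try/except). Output: EKM

Answer: EKM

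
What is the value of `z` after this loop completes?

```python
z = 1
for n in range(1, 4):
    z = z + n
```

Start at 1, add 1 through 3
`z` takes the values: 1 → 2 → 4 → 7

Answer: 7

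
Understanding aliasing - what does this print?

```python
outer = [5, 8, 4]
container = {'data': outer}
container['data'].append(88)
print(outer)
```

Key concept: dict holds reference to list.
Step by step:
`outer = [5, 8, 4]` → outer = [5, 8, 4]
`container = {'data': outer}` → container = {'data': [5, 8, 4]}
`container['data'].append(88)` → outer = [5, 8, 4, 88]; container = {'data': [5, 8, 4, 88]}
`print(outer)` → prints [5, 8, 4, 88]

Answer: [5, 8, 4, 88]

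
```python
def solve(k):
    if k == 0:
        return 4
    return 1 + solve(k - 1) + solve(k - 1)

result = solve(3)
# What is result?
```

solve(k) = 1 + 2·solve(k-1), solve(0)=4. Closed form: (4+1)·2^3 - 1 = 39.

Answer: 39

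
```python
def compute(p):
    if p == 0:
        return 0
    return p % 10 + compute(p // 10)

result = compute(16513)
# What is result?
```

Sum of digits of 16513: 3 + 1 + 5 + 6 + 1 = 16

Answer: 16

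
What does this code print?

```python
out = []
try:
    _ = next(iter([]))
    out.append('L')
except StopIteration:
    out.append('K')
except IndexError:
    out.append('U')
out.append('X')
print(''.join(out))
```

Execution trace: 'K' (except StopIteration) → 'X' (after the try/except). Output: KX

Answer: KX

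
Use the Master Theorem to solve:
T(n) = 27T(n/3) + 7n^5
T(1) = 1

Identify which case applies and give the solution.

a=27, b=3, f(n)=7n^5. log_3(27) = 3. Since c=5 > 3 and the regularity condition holds (27(n/3)^5 = (27/3^5)n^5 with 27/3^5 < 1), Case 3 applies: T(n) = Θ(f(n)) = O(n^5).

Answer: O(n^5) - Case 3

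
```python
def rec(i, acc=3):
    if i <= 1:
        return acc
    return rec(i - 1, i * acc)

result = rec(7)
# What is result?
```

Accumulator trace (n, acc): (7, 3) -> (6, 21) -> (5, 126) -> (4, 630) -> (3, 2520) -> (2, 7560) -> (1, 15120) -> return 15120

Answer: 15120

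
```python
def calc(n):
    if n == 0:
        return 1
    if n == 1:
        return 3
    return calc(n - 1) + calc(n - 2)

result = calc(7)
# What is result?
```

Build up from base cases: calc(0)=1, calc(1)=3, calc(2)=4, calc(3)=7, calc(4)=11, calc(5)=18, calc(6)=29, ..., calc(7)=47

Answer: 47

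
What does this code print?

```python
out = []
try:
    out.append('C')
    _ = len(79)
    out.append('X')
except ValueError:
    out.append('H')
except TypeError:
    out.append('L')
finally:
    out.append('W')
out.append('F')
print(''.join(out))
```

Execution trace: 'C' (try body) → 'L' (except TypeError) → 'W' (finally) → 'F' (after the try/except). Output: CLWF

Answer: CLWF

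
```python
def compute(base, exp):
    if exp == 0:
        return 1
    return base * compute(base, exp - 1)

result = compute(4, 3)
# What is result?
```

compute(4, 3) = 4 * 4 * 4 = 64

Answer: 64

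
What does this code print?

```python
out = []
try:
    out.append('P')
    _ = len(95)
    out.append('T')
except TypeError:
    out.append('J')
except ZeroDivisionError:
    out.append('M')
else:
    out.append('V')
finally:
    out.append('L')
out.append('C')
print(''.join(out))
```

Execution trace: 'P' (try body) → 'J' (except TypeError) → 'L' (finally) → 'C' (after the try/except). Output: PJLC

Answer: PJLC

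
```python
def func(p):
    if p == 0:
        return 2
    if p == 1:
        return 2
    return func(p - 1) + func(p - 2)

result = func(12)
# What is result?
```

Build up from base cases: func(0)=2, func(1)=2, func(2)=4, func(3)=6, func(4)=10, func(5)=16, func(6)=26, ..., func(12)=466

Answer: 466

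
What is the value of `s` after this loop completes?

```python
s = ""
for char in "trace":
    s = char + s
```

Reverse 'trace'
`s` takes the values: "" → "t" → "rt" → "art" → "cart" → "ecart"

Answer: "ecart"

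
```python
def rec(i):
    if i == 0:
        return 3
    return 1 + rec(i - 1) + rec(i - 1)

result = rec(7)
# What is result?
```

rec(i) = 1 + 2·rec(i-1), rec(0)=3. Closed form: (3+1)·2^7 - 1 = 511.

Answer: 511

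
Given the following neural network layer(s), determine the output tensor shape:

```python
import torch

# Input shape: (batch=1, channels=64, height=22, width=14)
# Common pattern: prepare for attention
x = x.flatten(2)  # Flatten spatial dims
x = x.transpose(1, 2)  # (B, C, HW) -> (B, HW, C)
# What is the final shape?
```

Input: (1, 64, 22, 14) -> after flatten(2): (1, 64, 308) -> Output: (1, 308, 64)

Answer: (1, 308, 64)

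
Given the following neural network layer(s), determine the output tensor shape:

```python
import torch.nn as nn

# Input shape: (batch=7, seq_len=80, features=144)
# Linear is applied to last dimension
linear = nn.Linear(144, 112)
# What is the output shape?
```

Input: (7, 80, 144) -> Output: (7, 80, 112)

Answer: (7, 80, 112)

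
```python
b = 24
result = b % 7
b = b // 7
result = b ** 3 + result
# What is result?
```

Trace:
`b = 24` → b = 24
`result = b % 7` → result = 3
`b = b // 7` → b = 3
`result = b ** 3 + result` → result = 30
So result = 30

Answer: 30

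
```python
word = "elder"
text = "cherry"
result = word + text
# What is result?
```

Trace:
`word = "elder"` → word = 'elder'
`text = "cherry"` → text = 'cherry'
`result = word + text` → result = 'eldercherry'
So result = 'eldercherry'

Answer: 'eldercherry'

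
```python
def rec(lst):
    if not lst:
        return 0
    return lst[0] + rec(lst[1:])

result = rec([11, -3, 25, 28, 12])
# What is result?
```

11 + (-3) + 25 + 28 + 12 + 0 = 73

Answer: 73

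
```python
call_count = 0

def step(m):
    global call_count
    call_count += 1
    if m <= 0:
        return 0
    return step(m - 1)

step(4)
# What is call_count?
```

Linear recursion stepping by 1: 5 calls from m=4 down to ≤0.

Answer: 5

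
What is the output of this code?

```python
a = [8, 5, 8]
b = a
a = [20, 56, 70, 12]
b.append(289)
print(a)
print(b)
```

Key concept: rebinding vs mutation: a is rebound to a new list, b still points at the original.
Step by step:
`a = [8, 5, 8]` → a = [8, 5, 8]
`b = a` → b = [8, 5, 8] (same object as a)
`a = [20, 56, 70, 12]` → a = [20, 56, 70, 12]
`b.append(289)` → b = [8, 5, 8, 289]
`print(a)` → prints [20, 56, 70, 12]
`print(b)` → prints [8, 5, 8, 289]

Answer:
[20, 56, 70, 12]
[8, 5, 8, 289]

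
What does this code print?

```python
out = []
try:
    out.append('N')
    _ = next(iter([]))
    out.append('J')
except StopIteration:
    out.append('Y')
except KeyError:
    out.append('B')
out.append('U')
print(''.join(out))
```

Execution trace: 'N' (try body) → 'Y' (except StopIteration) → 'U' (after the try/except). Output: NYU

Answer: NYU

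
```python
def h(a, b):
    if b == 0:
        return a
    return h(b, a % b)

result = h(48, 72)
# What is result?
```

h(48, 72) -> h(72, 48) -> h(48, 24) -> h(24, 0) -> 24

Answer: 24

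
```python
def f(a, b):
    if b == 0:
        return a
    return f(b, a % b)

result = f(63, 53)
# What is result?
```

f(63, 53) -> f(53, 10) -> f(10, 3) -> f(3, 1) -> f(1, 0) -> 1

Answer: 1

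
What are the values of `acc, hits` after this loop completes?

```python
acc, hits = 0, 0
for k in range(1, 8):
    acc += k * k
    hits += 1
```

Sum of squares and count
`acc, hits` takes the values: (0, 0) → (1, 0) → (1, 1) → (5, 1) → (5, 2) → (14, 2) → (14, 3) → (30, 3) → (30, 4) → (55, 4) → (55, 5) → (91, 5) → (91, 6) → (140, 6) → (140, 7)

Answer: 140, 7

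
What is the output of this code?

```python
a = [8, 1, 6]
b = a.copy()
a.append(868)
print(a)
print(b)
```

Key concept: list.copy() creates independent copy.
Step by step:
`a = [8, 1, 6]` → a = [8, 1, 6]
`b = a.copy()` → b = [8, 1, 6]
`a.append(868)` → a = [8, 1, 6, 868]
`print(a)` → prints [8, 1, 6, 868]
`print(b)` → prints [8, 1, 6]

Answer:
[8, 1, 6, 868]
[8, 1, 6]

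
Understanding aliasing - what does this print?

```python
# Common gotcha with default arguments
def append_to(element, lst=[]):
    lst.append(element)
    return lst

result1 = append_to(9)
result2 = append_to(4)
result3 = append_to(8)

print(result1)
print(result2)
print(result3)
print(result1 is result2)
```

Key concept: mutable default argument gotcha.
Step by step:
`result1 = append_to(9)` → result1 = [9]
`result2 = append_to(4)` → result1 = [9, 4] (same object as result2); result2 = [9, 4] (same object as result1)
`result3 = append_to(8)` → result1 = [9, 4, 8] (same object as result2, result3); result2 = [9, 4, 8] (same object as result1, result3); result3 = [9, 4, 8] (same object as result1, result2)
`print(result1)` → prints [9, 4, 8]
`print(result2)` → prints [9, 4, 8]
`print(result3)` → prints [9, 4, 8]
`print(result1 is result2)` → prints True

Answer:
[9, 4, 8]
[9, 4, 8]
[9, 4, 8]
True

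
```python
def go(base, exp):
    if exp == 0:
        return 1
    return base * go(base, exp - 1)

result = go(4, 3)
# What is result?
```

go(4, 3) = 4 * 4 * 4 = 64

Answer: 64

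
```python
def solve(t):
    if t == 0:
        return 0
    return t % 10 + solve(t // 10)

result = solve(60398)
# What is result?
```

Sum of digits of 60398: 8 + 9 + 3 + 0 + 6 = 26

Answer: 26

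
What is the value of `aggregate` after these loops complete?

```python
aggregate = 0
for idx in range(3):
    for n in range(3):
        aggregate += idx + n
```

Sum of all idx+n for idx,n in 3x3
`aggregate` takes the values: 0 → 1 → 3 → 4 → 6 → 9 → 11 → 14 → 18

Answer: 18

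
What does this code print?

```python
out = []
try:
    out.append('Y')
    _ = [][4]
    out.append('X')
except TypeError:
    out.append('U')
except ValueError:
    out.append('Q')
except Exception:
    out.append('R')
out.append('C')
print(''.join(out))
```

Execution trace: 'Y' (try body) → 'R' (except Exception) → 'C' (after the try/except). Output: YRC

Answer: YRC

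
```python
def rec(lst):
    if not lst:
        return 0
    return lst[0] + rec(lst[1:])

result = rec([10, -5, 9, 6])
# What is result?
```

10 + (-5) + 9 + 6 + 0 = 20

Answer: 20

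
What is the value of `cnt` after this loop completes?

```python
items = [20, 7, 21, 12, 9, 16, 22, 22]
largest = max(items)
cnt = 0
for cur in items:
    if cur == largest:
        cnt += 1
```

Count of max value 22 in [20, 7, 21, 12, 9, 16, 22, 22]
`cnt` takes the values: 0 → 1 → 2

Answer: 2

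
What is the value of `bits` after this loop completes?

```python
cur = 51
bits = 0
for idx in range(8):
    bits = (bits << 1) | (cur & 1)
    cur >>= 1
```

Reverse lowest 8 bits of 51
`bits` takes the values: 0 → 1 → 3 → 6 → 12 → 25 → 51 → 102 → 204

Answer: 204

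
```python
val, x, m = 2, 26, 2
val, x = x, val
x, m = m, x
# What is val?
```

Trace:
`val, x, m = 2, 26, 2` → val = 2; x = 26; m = 2
`val, x = x, val` → val = 26; x = 2
`x, m = m, x` → x = 2; m = 2
So val = 26

Answer: 26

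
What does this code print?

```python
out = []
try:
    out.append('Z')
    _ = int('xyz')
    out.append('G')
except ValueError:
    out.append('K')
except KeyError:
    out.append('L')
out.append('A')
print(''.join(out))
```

Execution trace: 'Z' (try body) → 'K' (except ValueError) → 'A' (after the try/except). Output: ZKA

Answer: ZKA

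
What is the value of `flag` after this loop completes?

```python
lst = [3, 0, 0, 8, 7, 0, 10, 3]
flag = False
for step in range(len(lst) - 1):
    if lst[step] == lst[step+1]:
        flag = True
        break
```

Check consecutive duplicates in [3, 0, 0, 8, 7, 0, 10, 3]
`flag` takes the values: False → True

Answer: True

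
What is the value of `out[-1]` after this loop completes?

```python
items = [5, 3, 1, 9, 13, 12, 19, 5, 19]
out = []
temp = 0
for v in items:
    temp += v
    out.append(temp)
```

Cumulative sum ends at 86
`out` takes the values: [] → [5] → [5, 8] → [5, 8, 9] → [5, 8, 9, 18] → [5, 8, 9, 18, 31] → [5, 8, 9, 18, 31, 43] → [5, 8, 9, 18, 31, 43, 62] → [5, 8, 9, 18, 31, 43, 62, 67] → [5, 8, 9, 18, 31, 43, 62, 67, 86]
So `out[-1]` = 86

Answer: 86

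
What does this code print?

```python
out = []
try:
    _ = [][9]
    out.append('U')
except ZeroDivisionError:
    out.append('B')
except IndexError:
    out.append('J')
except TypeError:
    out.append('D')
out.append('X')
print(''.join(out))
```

Execution trace: 'J' (except IndexError) → 'X' (after the try/except). Output: JX

Answer: JX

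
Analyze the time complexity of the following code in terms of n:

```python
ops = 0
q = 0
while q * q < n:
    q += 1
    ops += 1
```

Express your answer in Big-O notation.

Each loop level contributes: √n. Multiplying the contributions gives O(√n).

Answer: O(√n)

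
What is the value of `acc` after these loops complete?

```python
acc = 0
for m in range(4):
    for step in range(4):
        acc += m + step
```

Sum of all m+step for m,step in 4x4
`acc` takes the values: 0 → 1 → 3 → 6 → 7 → 9 → 12 → 16 → 18 → 21 → 25 → 30 → 33 → 37 → 42 → 48

Answer: 48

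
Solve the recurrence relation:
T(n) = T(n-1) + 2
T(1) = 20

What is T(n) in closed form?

Unrolling: T(n) = T(1) + 2·(n-1) = 20 + 2(n-1) = 2n + 18.

Answer: T(n) = 2n + 18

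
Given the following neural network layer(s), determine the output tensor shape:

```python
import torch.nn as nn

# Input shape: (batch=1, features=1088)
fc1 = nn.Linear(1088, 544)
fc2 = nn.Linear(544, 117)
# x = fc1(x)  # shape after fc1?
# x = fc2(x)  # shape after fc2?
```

Input: (1, 1088) -> after fc1: (1, 544) -> Output: (1, 117)

Answer: (1, 117)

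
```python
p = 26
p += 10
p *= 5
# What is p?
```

Trace:
`p = 26` → p = 26
`p += 10` → p = 36
`p *= 5` → p = 180
So p = 180

Answer: 180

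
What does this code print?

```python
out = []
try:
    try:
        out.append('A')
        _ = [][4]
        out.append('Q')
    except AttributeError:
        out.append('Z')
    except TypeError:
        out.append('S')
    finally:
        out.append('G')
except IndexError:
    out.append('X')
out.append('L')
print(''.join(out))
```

Execution trace: 'A' (try body) → 'G' (finally) → 'X' (outer except IndexError) → 'L' (after the try/except). Output: AGXL

Answer: AGXL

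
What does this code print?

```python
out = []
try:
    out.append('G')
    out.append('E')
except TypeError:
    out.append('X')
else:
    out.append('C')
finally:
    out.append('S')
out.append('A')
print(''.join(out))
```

Execution trace: 'G' (try body) → 'E' (try body, no exception) → 'C' (else) → 'S' (finally) → 'A' (after the try/except). Output: GECSA

Answer: GECSA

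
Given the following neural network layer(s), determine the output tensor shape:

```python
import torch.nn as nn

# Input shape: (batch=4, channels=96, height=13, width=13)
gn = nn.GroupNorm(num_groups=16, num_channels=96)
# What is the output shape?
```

Input: (4, 96, 13, 13) -> Output: (4, 96, 13, 13)

Answer: (4, 96, 13, 13)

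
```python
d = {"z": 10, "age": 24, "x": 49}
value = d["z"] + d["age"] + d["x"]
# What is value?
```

Trace:
`d = {"z": 10, "age": 24, "x": 49}` → d = {'z': 10, 'age': 24, 'x': 49}
`value = d["z"] + d["age"] + d["x"]` → value = 83
So value = 83

Answer: 83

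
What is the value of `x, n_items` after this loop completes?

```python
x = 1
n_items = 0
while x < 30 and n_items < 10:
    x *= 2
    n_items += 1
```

Double until >= 30 or 10 iterations
`x, n_items` takes the values: (1, 0) → (2, 0) → (2, 1) → (4, 1) → (4, 2) → (8, 2) → (8, 3) → (16, 3) → (16, 4) → (32, 4) → (32, 5)

Answer: 32, 5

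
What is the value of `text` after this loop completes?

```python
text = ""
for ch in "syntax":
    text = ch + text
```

Reverse 'syntax'
`text` takes the values: "" → "s" → "ys" → "nys" → "tnys" → "atnys" → "xatnys"

Answer: "xatnys"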